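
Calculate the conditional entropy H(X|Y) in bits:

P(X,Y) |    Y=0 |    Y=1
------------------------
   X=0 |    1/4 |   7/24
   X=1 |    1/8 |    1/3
0.9674 bits

Using the chain rule: H(X|Y) = H(X,Y) - H(Y)

First, compute H(X,Y) = 1.9218 bits

Marginal P(Y) = (3/8, 5/8)
H(Y) = 0.9544 bits

H(X|Y) = H(X,Y) - H(Y) = 1.9218 - 0.9544 = 0.9674 bits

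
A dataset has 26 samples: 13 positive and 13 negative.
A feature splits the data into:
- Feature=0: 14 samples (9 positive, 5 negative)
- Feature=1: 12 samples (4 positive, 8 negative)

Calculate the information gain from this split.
0.0699 bits

Information Gain = H(Y) - H(Y|Feature)

Before split:
P(positive) = 13/26 = 0.5000
H(Y) = 1.0000 bits

After split:
Feature=0: H = 0.9403 bits (weight = 14/26)
Feature=1: H = 0.9183 bits (weight = 12/26)
H(Y|Feature) = (14/26)×0.9403 + (12/26)×0.9183 = 0.9301 bits

Information Gain = 1.0000 - 0.9301 = 0.0699 bits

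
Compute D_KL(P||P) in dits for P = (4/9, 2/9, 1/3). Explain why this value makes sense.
0.0000 dits

KL divergence satisfies the Gibbs inequality: D_KL(P||Q) ≥ 0 for all distributions P, Q.

D_KL(P||Q) = Σ p(x) log(p(x)/q(x))
Each term is p(x) × log_10(p(x)/p(x)) = p(x) × log_10(1) = 0, so the sum is 0.
D_KL(P||Q) = 0.0000 dits

When P = Q, the KL divergence is exactly 0, as there is no 'divergence' between identical distributions.

This non-negativity is a fundamental property: relative entropy cannot be negative because it measures how different Q is from P.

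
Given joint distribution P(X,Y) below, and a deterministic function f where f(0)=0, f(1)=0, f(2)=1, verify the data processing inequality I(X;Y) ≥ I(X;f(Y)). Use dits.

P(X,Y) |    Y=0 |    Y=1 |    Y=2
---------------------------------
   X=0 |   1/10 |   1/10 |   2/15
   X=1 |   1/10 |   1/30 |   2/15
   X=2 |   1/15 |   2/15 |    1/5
I(X;Y) = 0.0144, I(X;f(Y)) = 0.0019, inequality holds: 0.0144 ≥ 0.0019

Data Processing Inequality: For any Markov chain X → Y → Z, we have I(X;Y) ≥ I(X;Z).

Here Z = f(Y) is a deterministic function of Y, forming X → Y → Z.

Original I(X;Y) = 0.0144 dits

After applying f:
P(X,Z) where Z=f(Y):
- P(X,Z=0) = P(X,Y=0) + P(X,Y=1)
- P(X,Z=1) = P(X,Y=2)

I(X;Z) = I(X;f(Y)) = 0.0019 dits

Verification: 0.0144 ≥ 0.0019 ✓

Information cannot be created by processing; the function f can only lose information about X.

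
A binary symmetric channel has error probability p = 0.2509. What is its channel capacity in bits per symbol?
0.1873 bits

For a binary symmetric channel (BSC) with error probability p:
Capacity C = 1 - H(p) bits per symbol

where H(p) = -p log₂(p) - (1-p) log₂(1-p) is the binary entropy function.

H(0.2509) = 0.8127 bits
C = 1 - 0.8127 = 0.1873 bits per symbol

This means we can reliably transmit up to 0.1873 bits of information per channel use.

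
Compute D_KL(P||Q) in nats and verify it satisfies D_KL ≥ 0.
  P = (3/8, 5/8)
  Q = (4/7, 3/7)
0.0779 nats

KL divergence satisfies the Gibbs inequality: D_KL(P||Q) ≥ 0 for all distributions P, Q.

D_KL(P||Q) = Σ p(x) log(p(x)/q(x))
Term by term:
  x=0: 3/8 × log_e[(3/8)/(4/7)] = -0.1580
  x=1: 5/8 × log_e[(5/8)/(3/7)] = 0.2358
D_KL(P||Q) = 0.0779 nats

D_KL(P||Q) = 0.0779 ≥ 0 ✓

This non-negativity is a fundamental property: relative entropy cannot be negative because it measures how different Q is from P.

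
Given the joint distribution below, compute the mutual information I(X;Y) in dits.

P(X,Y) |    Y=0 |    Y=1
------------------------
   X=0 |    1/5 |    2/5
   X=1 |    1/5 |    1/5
0.0060 dits

Mutual information: I(X;Y) = H(X) + H(Y) - H(X,Y)

Marginals:
P(X) = (3/5, 2/5), H(X) = 0.2923 dits
P(Y) = (2/5, 3/5), H(Y) = 0.2923 dits

Joint entropy: H(X,Y) = 0.5786 dits

I(X;Y) = 0.2923 + 0.2923 - 0.5786 = 0.0060 dits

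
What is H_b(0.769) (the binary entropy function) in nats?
0.5405 nats

The binary entropy function is:
H(p) = -p log(p) - (1-p) log(1-p)

H(0.769) = -0.769 × log_e(0.769) - 0.231 × log_e(0.231)
H(0.769) = 0.5405 nats

Note: Binary entropy is maximized at p=0.5 (H=1 bit) and minimized at p=0 or p=1 (H=0).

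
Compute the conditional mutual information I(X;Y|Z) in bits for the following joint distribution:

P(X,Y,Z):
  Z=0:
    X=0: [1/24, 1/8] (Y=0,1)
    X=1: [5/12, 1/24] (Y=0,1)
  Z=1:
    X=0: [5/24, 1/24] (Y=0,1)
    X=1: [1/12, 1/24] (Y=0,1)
0.1955 bits

Conditional mutual information: I(X;Y|Z) = H(X|Z) + H(Y|Z) - H(X,Y|Z)

H(Z) = 0.9544
H(X,Z) = 1.8217 → H(X|Z) = 0.8673
H(Y,Z) = 1.7639 → H(Y|Z) = 0.8095
H(X,Y,Z) = 2.4356 → H(X,Y|Z) = 1.4812

I(X;Y|Z) = 0.8673 + 0.8095 - 1.4812 = 0.1955 bits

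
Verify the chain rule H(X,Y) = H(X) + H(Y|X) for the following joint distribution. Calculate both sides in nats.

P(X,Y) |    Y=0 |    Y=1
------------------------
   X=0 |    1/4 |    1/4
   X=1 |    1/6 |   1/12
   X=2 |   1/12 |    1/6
H(X,Y) = 1.7046, H(X) = 1.0397, H(Y|X) = 0.6648 (all in nats)

Chain rule: H(X,Y) = H(X) + H(Y|X)

Left side — joint entropy directly:
H(X,Y) = -Σ p(x,y) log p(x,y) = 1.7046 nats

Right side — compute H(Y|X) from the conditional distributions:
P(X) = (1/2, 1/4, 1/4), so H(X) = 1.0397 nats
H(Y|X) = Σ_x P(X=x) · H(Y|X=x):
  P(Y|X=0) = (1/2, 1/2), H(Y|X=0) = 0.6931, weight P(X=0) = 1/2
  P(Y|X=1) = (2/3, 1/3), H(Y|X=1) = 0.6365, weight P(X=1) = 1/4
  P(Y|X=2) = (1/3, 2/3), H(Y|X=2) = 0.6365, weight P(X=2) = 1/4
H(Y|X) = 0.6648 nats

H(X) + H(Y|X) = 1.0397 + 0.6648 = 1.7046 nats

Both sides equal 1.7046 nats. ✓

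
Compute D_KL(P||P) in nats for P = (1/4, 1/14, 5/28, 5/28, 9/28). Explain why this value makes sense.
0.0000 nats

KL divergence satisfies the Gibbs inequality: D_KL(P||Q) ≥ 0 for all distributions P, Q.

D_KL(P||Q) = Σ p(x) log(p(x)/q(x))
Each term is p(x) × log_e(p(x)/p(x)) = p(x) × log_e(1) = 0, so the sum is 0.
D_KL(P||Q) = 0.0000 nats

When P = Q, the KL divergence is exactly 0, as there is no 'divergence' between identical distributions.

This non-negativity is a fundamental property: relative entropy cannot be negative because it measures how different Q is from P.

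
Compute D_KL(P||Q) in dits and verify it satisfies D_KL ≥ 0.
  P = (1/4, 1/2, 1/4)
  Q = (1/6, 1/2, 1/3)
0.0128 dits

KL divergence satisfies the Gibbs inequality: D_KL(P||Q) ≥ 0 for all distributions P, Q.

D_KL(P||Q) = Σ p(x) log(p(x)/q(x))
Term by term:
  x=0: 1/4 × log_10[(1/4)/(1/6)] = 0.0440
  x=1: 1/2 × log_10[(1/2)/(1/2)] = 0.0000
  x=2: 1/4 × log_10[(1/4)/(1/3)] = -0.0312
D_KL(P||Q) = 0.0128 dits

D_KL(P||Q) = 0.0128 ≥ 0 ✓

This non-negativity is a fundamental property: relative entropy cannot be negative because it measures how different Q is from P.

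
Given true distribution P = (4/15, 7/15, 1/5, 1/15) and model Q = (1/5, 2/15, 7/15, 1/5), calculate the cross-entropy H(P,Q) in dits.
0.7076 dits

Cross-entropy: H(P,Q) = -Σ p(x) log q(x)

Alternatively: H(P,Q) = H(P) + D_KL(P||Q)
H(P) = 0.5257 dits
D_KL(P||Q) = 0.1818 dits

H(P,Q) = 0.5257 + 0.1818 = 0.7076 dits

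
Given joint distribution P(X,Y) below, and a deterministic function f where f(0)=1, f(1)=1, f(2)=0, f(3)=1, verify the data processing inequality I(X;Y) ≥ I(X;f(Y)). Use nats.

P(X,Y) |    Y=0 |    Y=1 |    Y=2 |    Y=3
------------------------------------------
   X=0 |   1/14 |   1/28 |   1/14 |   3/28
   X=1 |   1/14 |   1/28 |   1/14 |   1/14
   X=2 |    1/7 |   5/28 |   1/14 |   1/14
I(X;Y) = 0.0594, I(X;f(Y)) = 0.0100, inequality holds: 0.0594 ≥ 0.0100

Data Processing Inequality: For any Markov chain X → Y → Z, we have I(X;Y) ≥ I(X;Z).

Here Z = f(Y) is a deterministic function of Y, forming X → Y → Z.

Original I(X;Y) = 0.0594 nats

After applying f:
P(X,Z) where Z=f(Y):
- P(X,Z=0) = P(X,Y=2)
- P(X,Z=1) = P(X,Y=0) + P(X,Y=1) + P(X,Y=3)

I(X;Z) = I(X;f(Y)) = 0.0100 nats

Verification: 0.0594 ≥ 0.0100 ✓

Information cannot be created by processing; the function f can only lose information about X.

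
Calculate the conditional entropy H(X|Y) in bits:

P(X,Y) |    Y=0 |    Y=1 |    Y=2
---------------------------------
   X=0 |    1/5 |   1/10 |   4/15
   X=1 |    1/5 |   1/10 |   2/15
0.9673 bits

Using the chain rule: H(X|Y) = H(X,Y) - H(Y)

First, compute H(X,Y) = 2.4892 bits

Marginal P(Y) = (2/5, 1/5, 2/5)
H(Y) = 1.5219 bits

H(X|Y) = H(X,Y) - H(Y) = 2.4892 - 1.5219 = 0.9673 bits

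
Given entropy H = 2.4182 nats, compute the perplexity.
11.2256

Perplexity is e^H (or exp(H) for natural log).

H = 2.4182 nats
Perplexity = e^2.4182 = 11.2256

Interpretation: The model's uncertainty is equivalent to choosing uniformly among 11.2 options.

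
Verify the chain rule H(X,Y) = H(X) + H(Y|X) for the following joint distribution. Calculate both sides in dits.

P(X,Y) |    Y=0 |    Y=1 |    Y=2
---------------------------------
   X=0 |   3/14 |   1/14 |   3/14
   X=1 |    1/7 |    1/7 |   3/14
H(X,Y) = 0.7534, H(X) = 0.3010, H(Y|X) = 0.4524 (all in dits)

Chain rule: H(X,Y) = H(X) + H(Y|X)

Left side — joint entropy directly:
H(X,Y) = -Σ p(x,y) log p(x,y) = 0.7534 dits

Right side — compute H(Y|X) from the conditional distributions:
P(X) = (1/2, 1/2), so H(X) = 0.3010 dits
H(Y|X) = Σ_x P(X=x) · H(Y|X=x):
  P(Y|X=0) = (3/7, 1/7, 3/7), H(Y|X=0) = 0.4361, weight P(X=0) = 1/2
  P(Y|X=1) = (2/7, 2/7, 3/7), H(Y|X=1) = 0.4686, weight P(X=1) = 1/2
H(Y|X) = 0.4524 dits

H(X) + H(Y|X) = 0.3010 + 0.4524 = 0.7534 dits

Both sides equal 0.7534 dits. ✓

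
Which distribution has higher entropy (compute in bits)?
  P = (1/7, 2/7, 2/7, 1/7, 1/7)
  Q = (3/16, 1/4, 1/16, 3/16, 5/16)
P

Computing entropies in bits:
H(P) = 2.2359
H(Q) = 2.1800

Distribution P has higher entropy.

Intuition: The distribution closer to uniform (more spread out) has higher entropy.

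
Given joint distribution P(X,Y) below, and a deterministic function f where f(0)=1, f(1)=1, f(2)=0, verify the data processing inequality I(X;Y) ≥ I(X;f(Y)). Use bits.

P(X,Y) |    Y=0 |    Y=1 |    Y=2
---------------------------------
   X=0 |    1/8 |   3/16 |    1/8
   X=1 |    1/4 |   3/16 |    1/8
I(X;Y) = 0.0193, I(X;f(Y)) = 0.0038, inequality holds: 0.0193 ≥ 0.0038

Data Processing Inequality: For any Markov chain X → Y → Z, we have I(X;Y) ≥ I(X;Z).

Here Z = f(Y) is a deterministic function of Y, forming X → Y → Z.

Original I(X;Y) = 0.0193 bits

After applying f:
P(X,Z) where Z=f(Y):
- P(X,Z=0) = P(X,Y=2)
- P(X,Z=1) = P(X,Y=0) + P(X,Y=1)

I(X;Z) = I(X;f(Y)) = 0.0038 bits

Verification: 0.0193 ≥ 0.0038 ✓

Information cannot be created by processing; the function f can only lose information about X.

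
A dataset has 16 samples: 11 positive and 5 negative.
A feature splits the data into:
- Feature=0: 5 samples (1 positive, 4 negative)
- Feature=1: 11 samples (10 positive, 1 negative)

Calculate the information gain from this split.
0.3683 bits

Information Gain = H(Y) - H(Y|Feature)

Before split:
P(positive) = 11/16 = 0.6875
H(Y) = 0.8960 bits

After split:
Feature=0: H = 0.7219 bits (weight = 5/16)
Feature=1: H = 0.4395 bits (weight = 11/16)
H(Y|Feature) = (5/16)×0.7219 + (11/16)×0.4395 = 0.5278 bits

Information Gain = 0.8960 - 0.5278 = 0.3683 bits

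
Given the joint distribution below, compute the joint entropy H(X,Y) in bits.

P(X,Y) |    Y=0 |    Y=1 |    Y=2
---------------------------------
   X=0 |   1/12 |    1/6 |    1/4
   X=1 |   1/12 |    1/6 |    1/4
2.4591 bits

Joint entropy is H(X,Y) = -Σ_{x,y} p(x,y) log p(x,y).

Summing over all non-zero entries:
H(X,Y) = -[1/12·log_2(1/12) + 1/6·log_2(1/6) + 1/4·log_2(1/4) + 1/12·log_2(1/12) + 1/6·log_2(1/6) + 1/4·log_2(1/4)]
H(X,Y) = 2.4591 bits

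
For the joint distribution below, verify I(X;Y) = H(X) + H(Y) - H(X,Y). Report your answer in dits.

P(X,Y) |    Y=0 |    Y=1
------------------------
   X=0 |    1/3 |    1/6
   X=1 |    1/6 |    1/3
I(X;Y) = 0.0246 dits

Mutual information has multiple equivalent forms:
- I(X;Y) = H(X) - H(X|Y)
- I(X;Y) = H(Y) - H(Y|X)
- I(X;Y) = H(X) + H(Y) - H(X,Y)

Computing all quantities:
H(X) = 0.3010, H(Y) = 0.3010, H(X,Y) = 0.5775
H(X|Y) = 0.2764, H(Y|X) = 0.2764

Verification:
H(X) - H(X|Y) = 0.3010 - 0.2764 = 0.0246
H(Y) - H(Y|X) = 0.3010 - 0.2764 = 0.0246
H(X) + H(Y) - H(X,Y) = 0.3010 + 0.3010 - 0.5775 = 0.0246

All forms give I(X;Y) = 0.0246 dits. ✓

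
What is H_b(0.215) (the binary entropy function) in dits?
0.2261 dits

The binary entropy function is:
H(p) = -p log(p) - (1-p) log(1-p)

H(0.215) = -0.215 × log_10(0.215) - 0.785 × log_10(0.785)
H(0.215) = 0.2261 dits

Note: Binary entropy is maximized at p=0.5 (H=1 bit) and minimized at p=0 or p=1 (H=0).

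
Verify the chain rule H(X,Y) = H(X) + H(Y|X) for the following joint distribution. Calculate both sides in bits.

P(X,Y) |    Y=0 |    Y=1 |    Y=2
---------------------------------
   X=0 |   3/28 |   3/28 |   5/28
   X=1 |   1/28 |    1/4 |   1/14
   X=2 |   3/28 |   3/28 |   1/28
H(X,Y) = 2.9402, H(X) = 1.5601, H(Y|X) = 1.3801 (all in bits)

Chain rule: H(X,Y) = H(X) + H(Y|X)

Left side — joint entropy directly:
H(X,Y) = -Σ p(x,y) log p(x,y) = 2.9402 bits

Right side — compute H(Y|X) from the conditional distributions:
P(X) = (11/28, 5/14, 1/4), so H(X) = 1.5601 bits
H(Y|X) = Σ_x P(X=x) · H(Y|X=x):
  P(Y|X=0) = (3/11, 3/11, 5/11), H(Y|X=0) = 1.5395, weight P(X=0) = 11/28
  P(Y|X=1) = (1/10, 7/10, 1/5), H(Y|X=1) = 1.1568, weight P(X=1) = 5/14
  P(Y|X=2) = (3/7, 3/7, 1/7), H(Y|X=2) = 1.4488, weight P(X=2) = 1/4
H(Y|X) = 1.3801 bits

H(X) + H(Y|X) = 1.5601 + 1.3801 = 2.9402 bits

Both sides equal 2.9402 bits. ✓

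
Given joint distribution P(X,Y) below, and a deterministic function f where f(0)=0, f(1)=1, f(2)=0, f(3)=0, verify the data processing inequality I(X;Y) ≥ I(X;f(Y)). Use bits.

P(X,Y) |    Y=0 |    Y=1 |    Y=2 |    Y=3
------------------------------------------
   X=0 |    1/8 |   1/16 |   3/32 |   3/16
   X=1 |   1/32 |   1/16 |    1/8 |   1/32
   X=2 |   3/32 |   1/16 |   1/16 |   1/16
I(X;Y) = 0.1037, I(X;f(Y)) = 0.0129, inequality holds: 0.1037 ≥ 0.0129

Data Processing Inequality: For any Markov chain X → Y → Z, we have I(X;Y) ≥ I(X;Z).

Here Z = f(Y) is a deterministic function of Y, forming X → Y → Z.

Original I(X;Y) = 0.1037 bits

After applying f:
P(X,Z) where Z=f(Y):
- P(X,Z=0) = P(X,Y=0) + P(X,Y=2) + P(X,Y=3)
- P(X,Z=1) = P(X,Y=1)

I(X;Z) = I(X;f(Y)) = 0.0129 bits

Verification: 0.1037 ≥ 0.0129 ✓

Information cannot be created by processing; the function f can only lose information about X.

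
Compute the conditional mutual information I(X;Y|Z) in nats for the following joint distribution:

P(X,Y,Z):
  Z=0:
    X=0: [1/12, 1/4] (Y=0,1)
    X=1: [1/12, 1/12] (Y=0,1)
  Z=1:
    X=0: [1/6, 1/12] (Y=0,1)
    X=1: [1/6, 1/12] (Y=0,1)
0.0153 nats

Conditional mutual information: I(X;Y|Z) = H(X|Z) + H(Y|Z) - H(X,Y|Z)

H(Z) = 0.6931
H(X,Z) = 1.3580 → H(X|Z) = 0.6648
H(Y,Z) = 1.3297 → H(Y|Z) = 0.6365
H(X,Y,Z) = 1.9792 → H(X,Y|Z) = 1.2861

I(X;Y|Z) = 0.6648 + 0.6365 - 1.2861 = 0.0153 nats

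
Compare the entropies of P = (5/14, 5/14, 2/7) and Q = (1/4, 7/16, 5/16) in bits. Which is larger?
P

Computing entropies in bits:
H(P) = 1.5774
H(Q) = 1.5462

Distribution P has higher entropy.

Intuition: The distribution closer to uniform (more spread out) has higher entropy.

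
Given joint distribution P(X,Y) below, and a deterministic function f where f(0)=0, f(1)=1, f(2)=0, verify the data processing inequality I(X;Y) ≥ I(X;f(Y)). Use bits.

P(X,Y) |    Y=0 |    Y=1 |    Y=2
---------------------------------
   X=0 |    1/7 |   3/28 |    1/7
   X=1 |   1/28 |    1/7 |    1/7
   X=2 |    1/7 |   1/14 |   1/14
I(X;Y) = 0.0893, I(X;f(Y)) = 0.0235, inequality holds: 0.0893 ≥ 0.0235

Data Processing Inequality: For any Markov chain X → Y → Z, we have I(X;Y) ≥ I(X;Z).

Here Z = f(Y) is a deterministic function of Y, forming X → Y → Z.

Original I(X;Y) = 0.0893 bits

After applying f:
P(X,Z) where Z=f(Y):
- P(X,Z=0) = P(X,Y=0) + P(X,Y=2)
- P(X,Z=1) = P(X,Y=1)

I(X;Z) = I(X;f(Y)) = 0.0235 bits

Verification: 0.0893 ≥ 0.0235 ✓

Information cannot be created by processing; the function f can only lose information about X.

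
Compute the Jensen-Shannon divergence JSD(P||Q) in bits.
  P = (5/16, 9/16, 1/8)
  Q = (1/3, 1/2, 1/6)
0.0037 bits

Jensen-Shannon divergence is:
JSD(P||Q) = 0.5 × D_KL(P||M) + 0.5 × D_KL(Q||M)
where M = 0.5 × (P + Q) is the mixture distribution.

M = 0.5 × (5/16, 9/16, 1/8) + 0.5 × (1/3, 1/2, 1/6) = (0.322917, 17/32, 0.145833)

D_KL(P||M) = 0.0038 bits
D_KL(Q||M) = 0.0036 bits

JSD(P||Q) = 0.5 × 0.0038 + 0.5 × 0.0036 = 0.0037 bits

Unlike KL divergence, JSD is symmetric and bounded: 0 ≤ JSD ≤ log(2).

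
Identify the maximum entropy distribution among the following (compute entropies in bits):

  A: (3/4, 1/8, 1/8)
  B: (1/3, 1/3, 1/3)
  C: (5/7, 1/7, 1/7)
B

For a discrete distribution over n outcomes, entropy is maximized by the uniform distribution.

Computing entropies:
H(A) = 1.0613 bits
H(B) = 1.5850 bits
H(C) = 1.1488 bits

The uniform distribution (where all probabilities equal 1/3) achieves the maximum entropy of log_2(3) = 1.5850 bits.

Distribution B has the highest entropy.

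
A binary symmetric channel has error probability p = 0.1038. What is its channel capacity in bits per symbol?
0.5191 bits

For a binary symmetric channel (BSC) with error probability p:
Capacity C = 1 - H(p) bits per symbol

where H(p) = -p log₂(p) - (1-p) log₂(1-p) is the binary entropy function.

H(0.1038) = 0.4809 bits
C = 1 - 0.4809 = 0.5191 bits per symbol

This means we can reliably transmit up to 0.5191 bits of information per channel use.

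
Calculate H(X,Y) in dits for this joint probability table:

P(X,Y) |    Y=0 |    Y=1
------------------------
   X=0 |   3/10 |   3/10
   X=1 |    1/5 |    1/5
0.5933 dits

Joint entropy is H(X,Y) = -Σ_{x,y} p(x,y) log p(x,y).

Summing over all non-zero entries:
H(X,Y) = -[3/10·log_10(3/10) + 3/10·log_10(3/10) + 1/5·log_10(1/5) + 1/5·log_10(1/5)]
H(X,Y) = 0.5933 dits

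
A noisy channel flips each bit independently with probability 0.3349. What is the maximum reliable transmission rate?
0.0801 bits

For a binary symmetric channel (BSC) with error probability p:
Capacity C = 1 - H(p) bits per symbol

where H(p) = -p log₂(p) - (1-p) log₂(1-p) is the binary entropy function.

H(0.3349) = 0.9199 bits
C = 1 - 0.9199 = 0.0801 bits per symbol

This means we can reliably transmit up to 0.0801 bits of information per channel use.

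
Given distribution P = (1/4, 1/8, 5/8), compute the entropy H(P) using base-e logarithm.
0.9003 nats

Shannon entropy is H(X) = -Σ p(x) log p(x).

For P = (1/4, 1/8, 5/8):
H = -1/4 × log_e(1/4) -1/8 × log_e(1/8) -5/8 × log_e(5/8)
H = 0.9003 nats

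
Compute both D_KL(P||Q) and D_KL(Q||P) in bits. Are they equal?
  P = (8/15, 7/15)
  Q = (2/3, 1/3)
D_KL(P||Q) = 0.0548, D_KL(Q||P) = 0.0528

KL divergence is not symmetric: D_KL(P||Q) ≠ D_KL(Q||P) in general.

D_KL(P||Q) = 0.0548 bits
D_KL(Q||P) = 0.0528 bits

No, they are not equal!

This asymmetry is why KL divergence is not a true distance metric.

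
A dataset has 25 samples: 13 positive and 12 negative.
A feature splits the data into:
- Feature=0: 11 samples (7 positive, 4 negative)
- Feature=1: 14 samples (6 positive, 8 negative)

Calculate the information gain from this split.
0.0310 bits

Information Gain = H(Y) - H(Y|Feature)

Before split:
P(positive) = 13/25 = 0.5200
H(Y) = 0.9988 bits

After split:
Feature=0: H = 0.9457 bits (weight = 11/25)
Feature=1: H = 0.9852 bits (weight = 14/25)
H(Y|Feature) = (11/25)×0.9457 + (14/25)×0.9852 = 0.9678 bits

Information Gain = 0.9988 - 0.9678 = 0.0310 bits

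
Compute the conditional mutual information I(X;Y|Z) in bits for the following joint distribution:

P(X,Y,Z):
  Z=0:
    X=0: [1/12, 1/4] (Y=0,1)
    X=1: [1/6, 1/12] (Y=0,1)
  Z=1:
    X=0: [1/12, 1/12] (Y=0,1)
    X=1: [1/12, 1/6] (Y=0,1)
0.0830 bits

Conditional mutual information: I(X;Y|Z) = H(X|Z) + H(Y|Z) - H(X,Y|Z)

H(Z) = 0.9799
H(X,Z) = 1.9591 → H(X|Z) = 0.9793
H(Y,Z) = 1.9591 → H(Y|Z) = 0.9793
H(X,Y,Z) = 2.8554 → H(X,Y|Z) = 1.8755

I(X;Y|Z) = 0.9793 + 0.9793 - 1.8755 = 0.0830 bits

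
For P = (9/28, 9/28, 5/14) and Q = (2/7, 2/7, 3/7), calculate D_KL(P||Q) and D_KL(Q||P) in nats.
D_KL(P||Q) = 0.0106, D_KL(Q||P) = 0.0108

KL divergence is not symmetric: D_KL(P||Q) ≠ D_KL(Q||P) in general.

D_KL(P||Q) = 0.0106 nats
D_KL(Q||P) = 0.0108 nats

No, they are not equal!

This asymmetry is why KL divergence is not a true distance metric.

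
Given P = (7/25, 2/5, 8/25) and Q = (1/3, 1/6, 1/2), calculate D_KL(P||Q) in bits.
0.2287 bits

KL divergence: D_KL(P||Q) = Σ p(x) log(p(x)/q(x))

Computing term by term:
  x=0: 7/25 × log_2[(7/25)/(1/3)] = 7/25 × -0.2515 = -0.0704
  x=1: 2/5 × log_2[(2/5)/(1/6)] = 2/5 × 1.2630 = 0.5052
  x=2: 8/25 × log_2[(8/25)/(1/2)] = 8/25 × -0.6439 = -0.2060

D_KL(P||Q) = 0.2287 bits

Note: KL divergence is always non-negative and equals 0 iff P = Q.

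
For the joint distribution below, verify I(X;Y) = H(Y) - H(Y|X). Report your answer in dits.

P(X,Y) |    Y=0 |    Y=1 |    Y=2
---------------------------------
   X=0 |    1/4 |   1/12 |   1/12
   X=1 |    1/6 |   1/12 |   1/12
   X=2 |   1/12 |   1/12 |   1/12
I(X;Y) = 0.0098 dits

Mutual information has multiple equivalent forms:
- I(X;Y) = H(X) - H(X|Y)
- I(X;Y) = H(Y) - H(Y|X)
- I(X;Y) = H(X) + H(Y) - H(X,Y)

Computing all quantities:
H(X) = 0.4680, H(Y) = 0.4515, H(X,Y) = 0.9097
H(X|Y) = 0.4582, H(Y|X) = 0.4418

Verification:
H(X) - H(X|Y) = 0.4680 - 0.4582 = 0.0098
H(Y) - H(Y|X) = 0.4515 - 0.4418 = 0.0098
H(X) + H(Y) - H(X,Y) = 0.4680 + 0.4515 - 0.9097 = 0.0098

All forms give I(X;Y) = 0.0098 dits. ✓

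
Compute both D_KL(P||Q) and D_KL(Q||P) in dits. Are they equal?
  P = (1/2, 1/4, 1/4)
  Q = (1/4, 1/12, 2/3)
D_KL(P||Q) = 0.1633, D_KL(Q||P) = 0.1690

KL divergence is not symmetric: D_KL(P||Q) ≠ D_KL(Q||P) in general.

D_KL(P||Q) = 0.1633 dits
D_KL(Q||P) = 0.1690 dits

No, they are not equal!

This asymmetry is why KL divergence is not a true distance metric.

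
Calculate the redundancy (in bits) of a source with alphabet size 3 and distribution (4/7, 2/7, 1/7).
0.2062 bits

Redundancy measures how far a source is from maximum entropy:
R = H_max - H(X)

Maximum entropy for 3 symbols: H_max = log_2(3) = 1.5850 bits
Actual entropy: H(X) = 1.3788 bits
Redundancy: R = 1.5850 - 1.3788 = 0.2062 bits

This redundancy represents potential for compression: the source could be compressed by 0.2062 bits per symbol.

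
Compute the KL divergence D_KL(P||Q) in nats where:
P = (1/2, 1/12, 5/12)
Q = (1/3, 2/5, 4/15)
0.2580 nats

KL divergence: D_KL(P||Q) = Σ p(x) log(p(x)/q(x))

Computing term by term:
  x=0: 1/2 × log_e[(1/2)/(1/3)] = 1/2 × 0.4055 = 0.2027
  x=1: 1/12 × log_e[(1/12)/(2/5)] = 1/12 × -1.5686 = -0.1307
  x=2: 5/12 × log_e[(5/12)/(4/15)] = 5/12 × 0.4463 = 0.1860

D_KL(P||Q) = 0.2580 nats

Note: KL divergence is always non-negative and equals 0 iff P = Q.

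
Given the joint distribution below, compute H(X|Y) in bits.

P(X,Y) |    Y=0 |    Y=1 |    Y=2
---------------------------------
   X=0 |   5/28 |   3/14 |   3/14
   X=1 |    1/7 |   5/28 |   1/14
0.9409 bits

Using the chain rule: H(X|Y) = H(X,Y) - H(Y)

First, compute H(X,Y) = 2.5131 bits

Marginal P(Y) = (9/28, 11/28, 2/7)
H(Y) = 1.5722 bits

H(X|Y) = H(X,Y) - H(Y) = 2.5131 - 1.5722 = 0.9409 bits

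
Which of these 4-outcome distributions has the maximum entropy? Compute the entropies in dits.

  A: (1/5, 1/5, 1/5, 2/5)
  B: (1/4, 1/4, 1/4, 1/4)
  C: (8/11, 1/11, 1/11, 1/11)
B

For a discrete distribution over n outcomes, entropy is maximized by the uniform distribution.

Computing entropies:
H(A) = 0.5786 dits
H(B) = 0.6021 dits
H(C) = 0.3846 dits

The uniform distribution (where all probabilities equal 1/4) achieves the maximum entropy of log_10(4) = 0.6021 dits.

Distribution B has the highest entropy.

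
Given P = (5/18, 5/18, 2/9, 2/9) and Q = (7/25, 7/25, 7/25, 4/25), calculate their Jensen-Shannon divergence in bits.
0.0061 bits

Jensen-Shannon divergence is:
JSD(P||Q) = 0.5 × D_KL(P||M) + 0.5 × D_KL(Q||M)
where M = 0.5 × (P + Q) is the mixture distribution.

M = 0.5 × (5/18, 5/18, 2/9, 2/9) + 0.5 × (7/25, 7/25, 7/25, 4/25) = (0.278889, 0.278889, 0.251111, 0.191111)

D_KL(P||M) = 0.0060 bits
D_KL(Q||M) = 0.0062 bits

JSD(P||Q) = 0.5 × 0.0060 + 0.5 × 0.0062 = 0.0061 bits

Unlike KL divergence, JSD is symmetric and bounded: 0 ≤ JSD ≤ log(2).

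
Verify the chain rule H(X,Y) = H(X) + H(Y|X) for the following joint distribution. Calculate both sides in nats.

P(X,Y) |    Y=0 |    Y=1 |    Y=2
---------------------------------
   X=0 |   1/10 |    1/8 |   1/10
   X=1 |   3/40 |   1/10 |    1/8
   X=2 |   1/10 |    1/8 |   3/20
H(X,Y) = 2.1797, H(X) = 1.0943, H(Y|X) = 1.0854 (all in nats)

Chain rule: H(X,Y) = H(X) + H(Y|X)

Left side — joint entropy directly:
H(X,Y) = -Σ p(x,y) log p(x,y) = 2.1797 nats

Right side — compute H(Y|X) from the conditional distributions:
P(X) = (13/40, 3/10, 3/8), so H(X) = 1.0943 nats
H(Y|X) = Σ_x P(X=x) · H(Y|X=x):
  P(Y|X=0) = (4/13, 5/13, 4/13), H(Y|X=0) = 1.0928, weight P(X=0) = 13/40
  P(Y|X=1) = (1/4, 1/3, 5/12), H(Y|X=1) = 1.0776, weight P(X=1) = 3/10
  P(Y|X=2) = (4/15, 1/3, 2/5), H(Y|X=2) = 1.0852, weight P(X=2) = 3/8
H(Y|X) = 1.0854 nats

H(X) + H(Y|X) = 1.0943 + 1.0854 = 2.1797 nats

Both sides equal 2.1797 nats. ✓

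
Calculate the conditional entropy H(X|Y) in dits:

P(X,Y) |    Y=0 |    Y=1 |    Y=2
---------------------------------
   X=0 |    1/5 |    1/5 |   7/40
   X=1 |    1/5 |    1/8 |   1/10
0.2927 dits

Using the chain rule: H(X|Y) = H(X,Y) - H(Y)

First, compute H(X,Y) = 0.7647 dits

Marginal P(Y) = (2/5, 13/40, 11/40)
H(Y) = 0.4720 dits

H(X|Y) = H(X,Y) - H(Y) = 0.7647 - 0.4720 = 0.2927 dits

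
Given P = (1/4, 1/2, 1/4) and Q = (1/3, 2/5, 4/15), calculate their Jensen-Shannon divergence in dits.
0.0026 dits

Jensen-Shannon divergence is:
JSD(P||Q) = 0.5 × D_KL(P||M) + 0.5 × D_KL(Q||M)
where M = 0.5 × (P + Q) is the mixture distribution.

M = 0.5 × (1/4, 1/2, 1/4) + 0.5 × (1/3, 2/5, 4/15) = (7/24, 9/20, 0.258333)

D_KL(P||M) = 0.0026 dits
D_KL(Q||M) = 0.0025 dits

JSD(P||Q) = 0.5 × 0.0026 + 0.5 × 0.0025 = 0.0026 dits

Unlike KL divergence, JSD is symmetric and bounded: 0 ≤ JSD ≤ log(2).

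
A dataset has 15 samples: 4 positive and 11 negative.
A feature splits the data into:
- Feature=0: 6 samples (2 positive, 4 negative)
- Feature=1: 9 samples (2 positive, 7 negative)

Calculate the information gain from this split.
0.0108 bits

Information Gain = H(Y) - H(Y|Feature)

Before split:
P(positive) = 4/15 = 0.2667
H(Y) = 0.8366 bits

After split:
Feature=0: H = 0.9183 bits (weight = 6/15)
Feature=1: H = 0.7642 bits (weight = 9/15)
H(Y|Feature) = (6/15)×0.9183 + (9/15)×0.7642 = 0.8258 bits

Information Gain = 0.8366 - 0.8258 = 0.0108 bits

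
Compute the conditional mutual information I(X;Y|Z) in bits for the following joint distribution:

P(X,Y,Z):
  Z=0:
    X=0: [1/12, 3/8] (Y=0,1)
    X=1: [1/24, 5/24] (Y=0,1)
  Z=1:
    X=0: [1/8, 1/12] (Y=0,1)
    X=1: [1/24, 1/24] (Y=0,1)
0.0019 bits

Conditional mutual information: I(X;Y|Z) = H(X|Z) + H(Y|Z) - H(X,Y|Z)

H(Z) = 0.8709
H(X,Z) = 1.7861 → H(X|Z) = 0.9152
H(Y,Z) = 1.6344 → H(Y|Z) = 0.7636
H(X,Y,Z) = 2.5477 → H(X,Y|Z) = 1.6769

I(X;Y|Z) = 0.9152 + 0.7636 - 1.6769 = 0.0019 bits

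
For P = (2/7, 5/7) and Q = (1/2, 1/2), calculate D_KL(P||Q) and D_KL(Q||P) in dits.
D_KL(P||Q) = 0.0412, D_KL(Q||P) = 0.0441

KL divergence is not symmetric: D_KL(P||Q) ≠ D_KL(Q||P) in general.

D_KL(P||Q) = 0.0412 dits
D_KL(Q||P) = 0.0441 dits

No, they are not equal!

This asymmetry is why KL divergence is not a true distance metric.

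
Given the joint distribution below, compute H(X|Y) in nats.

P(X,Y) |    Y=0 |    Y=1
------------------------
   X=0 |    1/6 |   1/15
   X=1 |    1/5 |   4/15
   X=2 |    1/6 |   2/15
1.0299 nats

Using the chain rule: H(X|Y) = H(X,Y) - H(Y)

First, compute H(X,Y) = 1.7208 nats

Marginal P(Y) = (8/15, 7/15)
H(Y) = 0.6909 nats

H(X|Y) = H(X,Y) - H(Y) = 1.7208 - 0.6909 = 1.0299 nats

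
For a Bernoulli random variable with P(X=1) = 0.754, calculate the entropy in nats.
0.5579 nats

The binary entropy function is:
H(p) = -p log(p) - (1-p) log(1-p)

H(0.754) = -0.754 × log_e(0.754) - 0.246 × log_e(0.246)
H(0.754) = 0.5579 nats

Note: Binary entropy is maximized at p=0.5 (H=1 bit) and minimized at p=0 or p=1 (H=0).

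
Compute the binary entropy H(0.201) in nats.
0.5018 nats

The binary entropy function is:
H(p) = -p log(p) - (1-p) log(1-p)

H(0.201) = -0.201 × log_e(0.201) - 0.799 × log_e(0.799)
H(0.201) = 0.5018 nats

Note: Binary entropy is maximized at p=0.5 (H=1 bit) and minimized at p=0 or p=1 (H=0).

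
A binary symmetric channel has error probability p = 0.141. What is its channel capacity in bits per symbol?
0.4131 bits

For a binary symmetric channel (BSC) with error probability p:
Capacity C = 1 - H(p) bits per symbol

where H(p) = -p log₂(p) - (1-p) log₂(1-p) is the binary entropy function.

H(0.141) = 0.5869 bits
C = 1 - 0.5869 = 0.4131 bits per symbol

This means we can reliably transmit up to 0.4131 bits of information per channel use.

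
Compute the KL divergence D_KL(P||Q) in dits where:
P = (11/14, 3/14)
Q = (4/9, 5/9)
0.1058 dits

KL divergence: D_KL(P||Q) = Σ p(x) log(p(x)/q(x))

Computing term by term:
  x=0: 11/14 × log_10[(11/14)/(4/9)] = 11/14 × 0.2474 = 0.1944
  x=1: 3/14 × log_10[(3/14)/(5/9)] = 3/14 × -0.4137 = -0.0887

D_KL(P||Q) = 0.1058 dits

Note: KL divergence is always non-negative and equals 0 iff P = Q.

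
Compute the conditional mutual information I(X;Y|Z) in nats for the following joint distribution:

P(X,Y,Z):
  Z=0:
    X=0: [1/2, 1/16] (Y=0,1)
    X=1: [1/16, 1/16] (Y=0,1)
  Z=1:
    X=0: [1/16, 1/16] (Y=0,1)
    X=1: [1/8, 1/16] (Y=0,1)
0.0474 nats

Conditional mutual information: I(X;Y|Z) = H(X|Z) + H(Y|Z) - H(X,Y|Z)

H(Z) = 0.6211
H(X,Z) = 1.1574 → H(X|Z) = 0.5363
H(Y,Z) = 1.1574 → H(Y|Z) = 0.5363
H(X,Y,Z) = 1.6462 → H(X,Y|Z) = 1.0251

I(X;Y|Z) = 0.5363 + 0.5363 - 1.0251 = 0.0474 nats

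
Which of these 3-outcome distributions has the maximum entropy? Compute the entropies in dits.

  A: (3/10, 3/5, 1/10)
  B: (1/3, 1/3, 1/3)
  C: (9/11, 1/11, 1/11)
B

For a discrete distribution over n outcomes, entropy is maximized by the uniform distribution.

Computing entropies:
H(A) = 0.3900 dits
H(B) = 0.4771 dits
H(C) = 0.2606 dits

The uniform distribution (where all probabilities equal 1/3) achieves the maximum entropy of log_10(3) = 0.4771 dits.

Distribution B has the highest entropy.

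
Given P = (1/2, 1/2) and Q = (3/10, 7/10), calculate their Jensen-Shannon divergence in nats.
0.0210 nats

Jensen-Shannon divergence is:
JSD(P||Q) = 0.5 × D_KL(P||M) + 0.5 × D_KL(Q||M)
where M = 0.5 × (P + Q) is the mixture distribution.

M = 0.5 × (1/2, 1/2) + 0.5 × (3/10, 7/10) = (2/5, 3/5)

D_KL(P||M) = 0.0204 nats
D_KL(Q||M) = 0.0216 nats

JSD(P||Q) = 0.5 × 0.0204 + 0.5 × 0.0216 = 0.0210 nats

Unlike KL divergence, JSD is symmetric and bounded: 0 ≤ JSD ≤ log(2).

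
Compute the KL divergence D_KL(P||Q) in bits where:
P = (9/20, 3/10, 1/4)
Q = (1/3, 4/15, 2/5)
0.0763 bits

KL divergence: D_KL(P||Q) = Σ p(x) log(p(x)/q(x))

Computing term by term:
  x=0: 9/20 × log_2[(9/20)/(1/3)] = 9/20 × 0.4330 = 0.1948
  x=1: 3/10 × log_2[(3/10)/(4/15)] = 3/10 × 0.1699 = 0.0510
  x=2: 1/4 × log_2[(1/4)/(2/5)] = 1/4 × -0.6781 = -0.1695

D_KL(P||Q) = 0.0763 bits

Note: KL divergence is always non-negative and equals 0 iff P = Q.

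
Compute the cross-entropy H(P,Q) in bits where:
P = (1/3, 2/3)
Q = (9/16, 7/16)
1.0718 bits

Cross-entropy: H(P,Q) = -Σ p(x) log q(x)

Alternatively: H(P,Q) = H(P) + D_KL(P||Q)
H(P) = 0.9183 bits
D_KL(P||Q) = 0.1535 bits

H(P,Q) = 0.9183 + 0.1535 = 1.0718 bits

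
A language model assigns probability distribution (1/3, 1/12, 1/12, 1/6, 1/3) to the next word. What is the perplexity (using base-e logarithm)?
4.2426

Perplexity is e^H (or exp(H) for natural log).

First, H = -Σ p log p = 1.4452 nats
Perplexity = e^1.4452 = 4.2426

Interpretation: The model's uncertainty is equivalent to choosing uniformly among 4.2 options.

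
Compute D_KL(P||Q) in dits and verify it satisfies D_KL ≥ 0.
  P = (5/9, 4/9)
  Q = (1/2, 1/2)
0.0027 dits

KL divergence satisfies the Gibbs inequality: D_KL(P||Q) ≥ 0 for all distributions P, Q.

D_KL(P||Q) = Σ p(x) log(p(x)/q(x))
Term by term:
  x=0: 5/9 × log_10[(5/9)/(1/2)] = 0.0254
  x=1: 4/9 × log_10[(4/9)/(1/2)] = -0.0227
D_KL(P||Q) = 0.0027 dits

D_KL(P||Q) = 0.0027 ≥ 0 ✓

This non-negativity is a fundamental property: relative entropy cannot be negative because it measures how different Q is from P.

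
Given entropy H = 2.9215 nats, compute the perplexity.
18.5691

Perplexity is e^H (or exp(H) for natural log).

H = 2.9215 nats
Perplexity = e^2.9215 = 18.5691

Interpretation: The model's uncertainty is equivalent to choosing uniformly among 18.6 options.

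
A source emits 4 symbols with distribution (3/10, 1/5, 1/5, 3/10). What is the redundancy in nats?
0.0201 nats

Redundancy measures how far a source is from maximum entropy:
R = H_max - H(X)

Maximum entropy for 4 symbols: H_max = log_e(4) = 1.3863 nats
Actual entropy: H(X) = 1.3662 nats
Redundancy: R = 1.3863 - 1.3662 = 0.0201 nats

This redundancy represents potential for compression: the source could be compressed by 0.0201 nats per symbol.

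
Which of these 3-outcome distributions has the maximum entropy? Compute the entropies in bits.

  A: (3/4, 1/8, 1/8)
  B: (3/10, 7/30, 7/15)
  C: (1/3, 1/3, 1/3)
C

For a discrete distribution over n outcomes, entropy is maximized by the uniform distribution.

Computing entropies:
H(A) = 1.0613 bits
H(B) = 1.5241 bits
H(C) = 1.5850 bits

The uniform distribution (where all probabilities equal 1/3) achieves the maximum entropy of log_2(3) = 1.5850 bits.

Distribution C has the highest entropy.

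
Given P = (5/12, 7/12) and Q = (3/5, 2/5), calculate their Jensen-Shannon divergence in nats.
0.0169 nats

Jensen-Shannon divergence is:
JSD(P||Q) = 0.5 × D_KL(P||M) + 0.5 × D_KL(Q||M)
where M = 0.5 × (P + Q) is the mixture distribution.

M = 0.5 × (5/12, 7/12) + 0.5 × (3/5, 2/5) = (0.508333, 0.491667)

D_KL(P||M) = 0.0169 nats
D_KL(Q||M) = 0.0169 nats

JSD(P||Q) = 0.5 × 0.0169 + 0.5 × 0.0169 = 0.0169 nats

Unlike KL divergence, JSD is symmetric and bounded: 0 ≤ JSD ≤ log(2).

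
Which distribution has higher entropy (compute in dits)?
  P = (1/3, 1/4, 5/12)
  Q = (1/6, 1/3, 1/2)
P

Computing entropies in dits:
H(P) = 0.4680
H(Q) = 0.4392

Distribution P has higher entropy.

Intuition: The distribution closer to uniform (more spread out) has higher entropy.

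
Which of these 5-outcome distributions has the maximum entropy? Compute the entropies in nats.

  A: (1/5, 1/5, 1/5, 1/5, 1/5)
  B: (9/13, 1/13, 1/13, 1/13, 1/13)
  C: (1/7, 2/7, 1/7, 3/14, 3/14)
A

For a discrete distribution over n outcomes, entropy is maximized by the uniform distribution.

Computing entropies:
H(A) = 1.6094 nats
H(B) = 1.0438 nats
H(C) = 1.5741 nats

The uniform distribution (where all probabilities equal 1/5) achieves the maximum entropy of log_e(5) = 1.6094 nats.

Distribution A has the highest entropy.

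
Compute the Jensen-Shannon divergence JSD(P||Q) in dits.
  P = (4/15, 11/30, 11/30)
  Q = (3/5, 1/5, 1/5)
0.0251 dits

Jensen-Shannon divergence is:
JSD(P||Q) = 0.5 × D_KL(P||M) + 0.5 × D_KL(Q||M)
where M = 0.5 × (P + Q) is the mixture distribution.

M = 0.5 × (4/15, 11/30, 11/30) + 0.5 × (3/5, 1/5, 1/5) = (13/30, 0.283333, 0.283333)

D_KL(P||M) = 0.0259 dits
D_KL(Q||M) = 0.0243 dits

JSD(P||Q) = 0.5 × 0.0259 + 0.5 × 0.0243 = 0.0251 dits

Unlike KL divergence, JSD is symmetric and bounded: 0 ≤ JSD ≤ log(2).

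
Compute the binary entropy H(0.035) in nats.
0.1517 nats

The binary entropy function is:
H(p) = -p log(p) - (1-p) log(1-p)

H(0.035) = -0.035 × log_e(0.035) - 0.965 × log_e(0.965)
H(0.035) = 0.1517 nats

Note: Binary entropy is maximized at p=0.5 (H=1 bit) and minimized at p=0 or p=1 (H=0).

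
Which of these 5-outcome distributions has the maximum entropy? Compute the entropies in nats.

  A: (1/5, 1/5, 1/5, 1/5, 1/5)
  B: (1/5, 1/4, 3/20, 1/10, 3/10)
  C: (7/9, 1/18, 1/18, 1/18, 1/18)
A

For a discrete distribution over n outcomes, entropy is maximized by the uniform distribution.

Computing entropies:
H(A) = 1.6094 nats
H(B) = 1.5445 nats
H(C) = 0.8378 nats

The uniform distribution (where all probabilities equal 1/5) achieves the maximum entropy of log_e(5) = 1.6094 nats.

Distribution A has the highest entropy.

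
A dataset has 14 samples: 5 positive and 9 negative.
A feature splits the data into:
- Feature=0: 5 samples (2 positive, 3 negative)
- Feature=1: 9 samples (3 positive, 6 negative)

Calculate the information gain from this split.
0.0032 bits

Information Gain = H(Y) - H(Y|Feature)

Before split:
P(positive) = 5/14 = 0.3571
H(Y) = 0.9403 bits

After split:
Feature=0: H = 0.9710 bits (weight = 5/14)
Feature=1: H = 0.9183 bits (weight = 9/14)
H(Y|Feature) = (5/14)×0.9710 + (9/14)×0.9183 = 0.9371 bits

Information Gain = 0.9403 - 0.9371 = 0.0032 bits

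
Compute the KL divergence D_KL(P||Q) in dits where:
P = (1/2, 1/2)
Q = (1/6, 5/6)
0.1276 dits

KL divergence: D_KL(P||Q) = Σ p(x) log(p(x)/q(x))

Computing term by term:
  x=0: 1/2 × log_10[(1/2)/(1/6)] = 1/2 × 0.4771 = 0.2386
  x=1: 1/2 × log_10[(1/2)/(5/6)] = 1/2 × -0.2218 = -0.1109

D_KL(P||Q) = 0.1276 dits

Note: KL divergence is always non-negative and equals 0 iff P = Q.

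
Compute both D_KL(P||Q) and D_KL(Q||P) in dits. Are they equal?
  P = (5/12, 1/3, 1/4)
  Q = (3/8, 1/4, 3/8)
D_KL(P||Q) = 0.0167, D_KL(Q||P) = 0.0176

KL divergence is not symmetric: D_KL(P||Q) ≠ D_KL(Q||P) in general.

D_KL(P||Q) = 0.0167 dits
D_KL(Q||P) = 0.0176 dits

No, they are not equal!

This asymmetry is why KL divergence is not a true distance metric.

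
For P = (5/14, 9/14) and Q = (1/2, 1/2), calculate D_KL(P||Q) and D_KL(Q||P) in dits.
D_KL(P||Q) = 0.0180, D_KL(Q||P) = 0.0185

KL divergence is not symmetric: D_KL(P||Q) ≠ D_KL(Q||P) in general.

D_KL(P||Q) = 0.0180 dits
D_KL(Q||P) = 0.0185 dits

No, they are not equal!

This asymmetry is why KL divergence is not a true distance metric.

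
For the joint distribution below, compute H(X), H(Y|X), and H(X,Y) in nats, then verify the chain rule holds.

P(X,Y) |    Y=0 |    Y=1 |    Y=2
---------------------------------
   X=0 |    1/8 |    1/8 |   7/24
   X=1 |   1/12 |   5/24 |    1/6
H(X,Y) = 1.7117, H(X) = 0.6897, H(Y|X) = 1.0221 (all in nats)

Chain rule: H(X,Y) = H(X) + H(Y|X)

Left side — joint entropy directly:
H(X,Y) = -Σ p(x,y) log p(x,y) = 1.7117 nats

Right side — compute H(Y|X) from the conditional distributions:
P(X) = (13/24, 11/24), so H(X) = 0.6897 nats
H(Y|X) = Σ_x P(X=x) · H(Y|X=x):
  P(Y|X=0) = (3/13, 3/13, 7/13), H(Y|X=0) = 1.0101, weight P(X=0) = 13/24
  P(Y|X=1) = (2/11, 5/11, 4/11), H(Y|X=1) = 1.0362, weight P(X=1) = 11/24
H(Y|X) = 1.0221 nats

H(X) + H(Y|X) = 0.6897 + 1.0221 = 1.7117 nats

Both sides equal 1.7117 nats. ✓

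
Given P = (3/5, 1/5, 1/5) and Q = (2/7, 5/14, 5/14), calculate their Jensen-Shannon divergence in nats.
0.0510 nats

Jensen-Shannon divergence is:
JSD(P||Q) = 0.5 × D_KL(P||M) + 0.5 × D_KL(Q||M)
where M = 0.5 × (P + Q) is the mixture distribution.

M = 0.5 × (3/5, 1/5, 1/5) + 0.5 × (2/7, 5/14, 5/14) = (0.442857, 0.278571, 0.278571)

D_KL(P||M) = 0.0497 nats
D_KL(Q||M) = 0.0523 nats

JSD(P||Q) = 0.5 × 0.0497 + 0.5 × 0.0523 = 0.0510 nats

Unlike KL divergence, JSD is symmetric and bounded: 0 ≤ JSD ≤ log(2).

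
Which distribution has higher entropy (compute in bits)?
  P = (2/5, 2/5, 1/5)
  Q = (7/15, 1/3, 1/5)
P

Computing entropies in bits:
H(P) = 1.5219
H(Q) = 1.5058

Distribution P has higher entropy.

Intuition: The distribution closer to uniform (more spread out) has higher entropy.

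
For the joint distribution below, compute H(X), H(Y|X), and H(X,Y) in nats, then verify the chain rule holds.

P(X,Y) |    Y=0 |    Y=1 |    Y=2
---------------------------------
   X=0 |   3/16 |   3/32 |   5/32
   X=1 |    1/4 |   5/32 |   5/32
H(X,Y) = 1.7525, H(X) = 0.6853, H(Y|X) = 1.0672 (all in nats)

Chain rule: H(X,Y) = H(X) + H(Y|X)

Left side — joint entropy directly:
H(X,Y) = -Σ p(x,y) log p(x,y) = 1.7525 nats

Right side — compute H(Y|X) from the conditional distributions:
P(X) = (7/16, 9/16), so H(X) = 0.6853 nats
H(Y|X) = Σ_x P(X=x) · H(Y|X=x):
  P(Y|X=0) = (3/7, 3/14, 5/14), H(Y|X=0) = 1.0609, weight P(X=0) = 7/16
  P(Y|X=1) = (4/9, 5/18, 5/18), H(Y|X=1) = 1.0720, weight P(X=1) = 9/16
H(Y|X) = 1.0672 nats

H(X) + H(Y|X) = 0.6853 + 1.0672 = 1.7525 nats

Both sides equal 1.7525 nats. ✓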